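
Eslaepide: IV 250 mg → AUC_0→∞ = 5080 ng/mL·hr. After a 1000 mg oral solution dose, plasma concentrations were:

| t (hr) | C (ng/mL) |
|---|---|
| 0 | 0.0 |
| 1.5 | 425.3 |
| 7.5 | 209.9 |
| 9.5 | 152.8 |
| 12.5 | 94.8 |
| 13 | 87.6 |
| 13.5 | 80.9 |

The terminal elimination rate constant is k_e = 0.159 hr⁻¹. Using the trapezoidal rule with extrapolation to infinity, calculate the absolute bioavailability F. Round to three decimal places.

F = 0.175

Trapezoidal AUC_0→13.5 (oral solution):
  [0→1.5]: (0.0+425.3)/2 × 1.5 = 318.975
  [1.5→7.5]: (425.3+209.9)/2 × 6 = 1905.6
  [7.5→9.5]: (209.9+152.8)/2 × 2 = 362.7
  [9.5→12.5]: (152.8+94.8)/2 × 3 = 371.4
  [12.5→13]: (94.8+87.6)/2 × 0.5 = 45.6
  [13→13.5]: (87.6+80.9)/2 × 0.5 = 42.125
  Sum = 3046.4 ng/mL·hr
Tail: C_last/k_e = 80.9/0.159 = 508.805
AUC_0→∞ (oral solution) = 3046.4 + 508.805 = 3555.205 ng/mL·hr
F = (AUC_ev/D_ev)/(AUC_iv/D_iv) = (3555.205/1000)/(5080/250) = 3.555205/20.32 = 0.1750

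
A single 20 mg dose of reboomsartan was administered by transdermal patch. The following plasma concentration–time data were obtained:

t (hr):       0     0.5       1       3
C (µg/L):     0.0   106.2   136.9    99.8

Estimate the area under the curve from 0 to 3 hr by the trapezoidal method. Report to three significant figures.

Trapezoidal AUC_0→3:
  [0→0.5]: (0.0+106.2)/2 × 0.5 = 26.55
  [0.5→1]: (106.2+136.9)/2 × 0.5 = 60.775
  [1→3]: (136.9+99.8)/2 × 2 = 236.7
  Sum = 324.025 µg/L·hr

AUC = 324 µg/L·hr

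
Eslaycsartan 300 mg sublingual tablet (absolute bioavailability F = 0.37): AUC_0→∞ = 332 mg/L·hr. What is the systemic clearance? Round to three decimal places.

CL = 0.334 L/hr

CL = F × Dose / AUC_0→∞
   = 0.37 × 300 / 332 = 0.334337 L/hr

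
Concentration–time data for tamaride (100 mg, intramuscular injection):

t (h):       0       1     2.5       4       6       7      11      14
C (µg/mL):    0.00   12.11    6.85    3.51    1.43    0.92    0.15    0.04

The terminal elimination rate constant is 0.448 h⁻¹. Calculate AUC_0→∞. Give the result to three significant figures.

AUC = 36.7 µg/mL·h

Trapezoidal AUC_0→14:
  [0→1]: (0.00+12.11)/2 × 1 = 6.055
  [1→2.5]: (12.11+6.85)/2 × 1.5 = 14.22
  [2.5→4]: (6.85+3.51)/2 × 1.5 = 7.77
  [4→6]: (3.51+1.43)/2 × 2 = 4.94
  [6→7]: (1.43+0.92)/2 × 1 = 1.175
  [7→11]: (0.92+0.15)/2 × 4 = 2.14
  [11→14]: (0.15+0.04)/2 × 3 = 0.285
  Sum = 36.585 µg/mL·h
Extrapolated tail: C_last / k_e = 0.04 / 0.448 = 0.089
AUC_0→∞ = 36.585 + 0.089 = 36.674 µg/mL·h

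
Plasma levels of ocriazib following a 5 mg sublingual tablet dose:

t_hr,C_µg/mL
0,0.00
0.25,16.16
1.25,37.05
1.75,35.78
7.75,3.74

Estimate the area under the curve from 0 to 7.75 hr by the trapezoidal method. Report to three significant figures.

Trapezoidal AUC_0→7.75:
  [0→0.25]: (0.00+16.16)/2 × 0.25 = 2.02
  [0.25→1.25]: (16.16+37.05)/2 × 1 = 26.605
  [1.25→1.75]: (37.05+35.78)/2 × 0.5 = 18.2075
  [1.75→7.75]: (35.78+3.74)/2 × 6 = 118.56
  Sum = 165.3925 µg/mL·hr

AUC = 165 µg/mL·hr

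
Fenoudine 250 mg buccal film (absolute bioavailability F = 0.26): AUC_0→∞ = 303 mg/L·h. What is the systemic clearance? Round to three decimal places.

CL = F × Dose / AUC_0→∞
   = 0.26 × 250 / 303 = 0.214521 L/h

CL = 0.215 L/h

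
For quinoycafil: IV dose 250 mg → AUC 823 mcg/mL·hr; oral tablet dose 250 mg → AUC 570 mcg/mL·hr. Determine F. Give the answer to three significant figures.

F = 0.693

F = (AUC_ev / D_ev) / (AUC_iv / D_iv)
  = (570/250) / (823/250)
  = 2.28 / 3.292 = 0.6926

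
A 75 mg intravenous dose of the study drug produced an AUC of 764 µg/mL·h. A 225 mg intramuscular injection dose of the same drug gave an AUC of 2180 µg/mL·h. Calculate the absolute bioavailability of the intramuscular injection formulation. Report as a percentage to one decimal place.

F = 95.1%

F = (AUC_ev / D_ev) / (AUC_iv / D_iv)
  = (2180/225) / (764/75)
  = 9.68889 / 10.1867 = 0.9511
  = 95.11%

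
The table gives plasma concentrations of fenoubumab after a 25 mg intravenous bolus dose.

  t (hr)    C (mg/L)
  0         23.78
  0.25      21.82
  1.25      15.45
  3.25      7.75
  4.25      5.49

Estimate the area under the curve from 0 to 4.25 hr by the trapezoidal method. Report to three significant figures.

AUC = 54.2 mg/L·hr

Trapezoidal AUC_0→4.25:
  [0→0.25]: (23.78+21.82)/2 × 0.25 = 5.7
  [0.25→1.25]: (21.82+15.45)/2 × 1 = 18.635
  [1.25→3.25]: (15.45+7.75)/2 × 2 = 23.2
  [3.25→4.25]: (7.75+5.49)/2 × 1 = 6.62
  Sum = 54.155 mg/L·hr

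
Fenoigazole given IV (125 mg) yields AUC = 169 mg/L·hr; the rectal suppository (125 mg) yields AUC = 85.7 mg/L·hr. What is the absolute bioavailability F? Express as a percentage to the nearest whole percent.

F = (AUC_ev / D_ev) / (AUC_iv / D_iv)
  = (85.7/125) / (169/125)
  = 0.6856 / 1.352 = 0.5071
  = 50.71%

F = 51%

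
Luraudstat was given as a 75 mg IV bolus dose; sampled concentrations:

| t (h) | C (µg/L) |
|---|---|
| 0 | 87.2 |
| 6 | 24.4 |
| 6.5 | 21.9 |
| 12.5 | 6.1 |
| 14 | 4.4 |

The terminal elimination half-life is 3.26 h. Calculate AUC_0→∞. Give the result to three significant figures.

AUC = 459 µg/L·h

Trapezoidal AUC_0→14:
  [0→6]: (87.2+24.4)/2 × 6 = 334.8
  [6→6.5]: (24.4+21.9)/2 × 0.5 = 11.575
  [6.5→12.5]: (21.9+6.1)/2 × 6 = 84.0
  [12.5→14]: (6.1+4.4)/2 × 1.5 = 7.875
  Sum = 438.25 µg/L·h
k_e = ln2 / t½ = 0.693147 / 3.26 = 0.2126 h^-1
Extrapolated tail: C_last / k_e = 4.4 / 0.2126 = 20.696
AUC_0→∞ = 438.25 + 20.696 = 458.946 µg/L·h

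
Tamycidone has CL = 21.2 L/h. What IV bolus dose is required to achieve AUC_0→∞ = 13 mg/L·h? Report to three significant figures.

Dose = 276 mg

Dose_iv = CL × AUC_0→∞
     = 21.2 × 13 = 275.6 mg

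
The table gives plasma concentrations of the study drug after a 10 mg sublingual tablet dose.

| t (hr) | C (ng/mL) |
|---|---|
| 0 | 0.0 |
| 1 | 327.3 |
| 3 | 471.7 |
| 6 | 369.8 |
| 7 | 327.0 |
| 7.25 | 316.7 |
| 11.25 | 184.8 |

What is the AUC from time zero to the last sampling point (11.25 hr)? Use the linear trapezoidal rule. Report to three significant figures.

AUC = 3660 ng/mL·hr

Trapezoidal AUC_0→11.25:
  [0→1]: (0.0+327.3)/2 × 1 = 163.65
  [1→3]: (327.3+471.7)/2 × 2 = 799.0
  [3→6]: (471.7+369.8)/2 × 3 = 1262.25
  [6→7]: (369.8+327.0)/2 × 1 = 348.4
  [7→7.25]: (327.0+316.7)/2 × 0.25 = 80.4625
  [7.25→11.25]: (316.7+184.8)/2 × 4 = 1003.0
  Sum = 3656.7625 ng/mL·hr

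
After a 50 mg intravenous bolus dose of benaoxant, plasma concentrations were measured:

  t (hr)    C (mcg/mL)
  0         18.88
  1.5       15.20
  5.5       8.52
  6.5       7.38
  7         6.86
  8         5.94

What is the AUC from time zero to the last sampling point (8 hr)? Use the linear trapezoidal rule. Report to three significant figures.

AUC = 90.9 mcg/mL·hr

Trapezoidal AUC_0→8:
  [0→1.5]: (18.88+15.20)/2 × 1.5 = 25.56
  [1.5→5.5]: (15.20+8.52)/2 × 4 = 47.44
  [5.5→6.5]: (8.52+7.38)/2 × 1 = 7.95
  [6.5→7]: (7.38+6.86)/2 × 0.5 = 3.56
  [7→8]: (6.86+5.94)/2 × 1 = 6.4
  Sum = 90.91 mcg/mL·hr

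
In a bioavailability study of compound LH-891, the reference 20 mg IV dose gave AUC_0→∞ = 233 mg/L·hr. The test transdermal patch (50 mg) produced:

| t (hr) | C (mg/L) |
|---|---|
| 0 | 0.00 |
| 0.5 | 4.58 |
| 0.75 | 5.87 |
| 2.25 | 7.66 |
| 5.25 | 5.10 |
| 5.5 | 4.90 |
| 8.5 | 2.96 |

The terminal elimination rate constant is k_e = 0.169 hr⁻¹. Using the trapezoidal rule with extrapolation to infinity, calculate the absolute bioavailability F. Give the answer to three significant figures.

Trapezoidal AUC_0→8.5 (transdermal patch):
  [0→0.5]: (0.00+4.58)/2 × 0.5 = 1.145
  [0.5→0.75]: (4.58+5.87)/2 × 0.25 = 1.30625
  [0.75→2.25]: (5.87+7.66)/2 × 1.5 = 10.1475
  [2.25→5.25]: (7.66+5.10)/2 × 3 = 19.14
  [5.25→5.5]: (5.10+4.90)/2 × 0.25 = 1.25
  [5.5→8.5]: (4.90+2.96)/2 × 3 = 11.79
  Sum = 44.77875 mg/L·hr
Tail: C_last/k_e = 2.96/0.169 = 17.515
AUC_0→∞ (transdermal patch) = 44.77875 + 17.515 = 62.29375 mg/L·hr
F = (AUC_ev/D_ev)/(AUC_iv/D_iv) = (62.29375/50)/(233/20) = 1.245875/11.65 = 0.1069

F = 0.107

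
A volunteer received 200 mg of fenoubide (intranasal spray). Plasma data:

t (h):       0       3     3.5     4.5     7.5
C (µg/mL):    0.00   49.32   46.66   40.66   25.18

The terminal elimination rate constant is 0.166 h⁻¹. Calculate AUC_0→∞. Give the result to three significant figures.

Trapezoidal AUC_0→7.5:
  [0→3]: (0.00+49.32)/2 × 3 = 73.98
  [3→3.5]: (49.32+46.66)/2 × 0.5 = 23.995
  [3.5→4.5]: (46.66+40.66)/2 × 1 = 43.66
  [4.5→7.5]: (40.66+25.18)/2 × 3 = 98.76
  Sum = 240.395 µg/mL·h
Extrapolated tail: C_last / k_e = 25.18 / 0.166 = 151.687
AUC_0→∞ = 240.395 + 151.687 = 392.082 µg/mL·h

AUC = 392 µg/mL·h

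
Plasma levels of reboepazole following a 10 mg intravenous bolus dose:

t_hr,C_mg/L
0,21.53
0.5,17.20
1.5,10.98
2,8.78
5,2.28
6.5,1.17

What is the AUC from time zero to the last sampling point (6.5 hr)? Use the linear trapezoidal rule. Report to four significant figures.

AUC = 47.89 mg/L·hr

Trapezoidal AUC_0→6.5:
  [0→0.5]: (21.53+17.20)/2 × 0.5 = 9.6825
  [0.5→1.5]: (17.20+10.98)/2 × 1 = 14.09
  [1.5→2]: (10.98+8.78)/2 × 0.5 = 4.94
  [2→5]: (8.78+2.28)/2 × 3 = 16.59
  [5→6.5]: (2.28+1.17)/2 × 1.5 = 2.5875
  Sum = 47.89 mg/L·hr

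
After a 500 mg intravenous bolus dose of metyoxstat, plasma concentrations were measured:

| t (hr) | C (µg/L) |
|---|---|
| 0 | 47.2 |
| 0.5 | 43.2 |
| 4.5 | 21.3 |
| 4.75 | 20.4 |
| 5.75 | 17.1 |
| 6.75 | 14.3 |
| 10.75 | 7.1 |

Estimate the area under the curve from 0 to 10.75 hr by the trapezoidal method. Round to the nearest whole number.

Trapezoidal AUC_0→10.75:
  [0→0.5]: (47.2+43.2)/2 × 0.5 = 22.6
  [0.5→4.5]: (43.2+21.3)/2 × 4 = 129.0
  [4.5→4.75]: (21.3+20.4)/2 × 0.25 = 5.2125
  [4.75→5.75]: (20.4+17.1)/2 × 1 = 18.75
  [5.75→6.75]: (17.1+14.3)/2 × 1 = 15.7
  [6.75→10.75]: (14.3+7.1)/2 × 4 = 42.8
  Sum = 234.0625 µg/L·hr

AUC = 234 µg/L·hr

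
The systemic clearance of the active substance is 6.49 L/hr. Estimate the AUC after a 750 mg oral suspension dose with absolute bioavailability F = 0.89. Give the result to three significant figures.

AUC_0→∞ = F × Dose / CL
        = 0.89 × 750 / 6.49 = 102.851 mg/L·hr

AUC = 103 mg/L·hr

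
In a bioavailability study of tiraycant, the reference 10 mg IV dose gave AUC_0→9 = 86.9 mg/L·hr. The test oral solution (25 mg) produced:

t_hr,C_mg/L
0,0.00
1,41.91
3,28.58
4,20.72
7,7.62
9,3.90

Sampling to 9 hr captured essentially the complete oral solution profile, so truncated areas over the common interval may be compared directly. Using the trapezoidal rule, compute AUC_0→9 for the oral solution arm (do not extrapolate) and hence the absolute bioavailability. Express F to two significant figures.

F = 0.78

Trapezoidal AUC_0→9 (oral solution):
  [0→1]: (0.00+41.91)/2 × 1 = 20.955
  [1→3]: (41.91+28.58)/2 × 2 = 70.49
  [3→4]: (28.58+20.72)/2 × 1 = 24.65
  [4→7]: (20.72+7.62)/2 × 3 = 42.51
  [7→9]: (7.62+3.90)/2 × 2 = 11.52
  Sum = 170.125 mg/L·hr
F = (AUC_ev/D_ev)/(AUC_iv/D_iv) = (170.125/25)/(86.9/10) = 6.805/8.69 = 0.7831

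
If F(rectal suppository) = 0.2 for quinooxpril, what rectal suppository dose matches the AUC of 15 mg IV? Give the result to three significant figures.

For equal systemic exposure: F × D_ev = D_iv
D_ev = D_iv / F = 15 / 0.2 = 75 mg

D_rectal = 75.0 mg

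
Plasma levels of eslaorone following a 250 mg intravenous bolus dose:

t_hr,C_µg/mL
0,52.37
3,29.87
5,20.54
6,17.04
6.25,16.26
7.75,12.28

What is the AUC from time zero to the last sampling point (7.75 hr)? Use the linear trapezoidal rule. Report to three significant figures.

Trapezoidal AUC_0→7.75:
  [0→3]: (52.37+29.87)/2 × 3 = 123.36
  [3→5]: (29.87+20.54)/2 × 2 = 50.41
  [5→6]: (20.54+17.04)/2 × 1 = 18.79
  [6→6.25]: (17.04+16.26)/2 × 0.25 = 4.1625
  [6.25→7.75]: (16.26+12.28)/2 × 1.5 = 21.405
  Sum = 218.1275 µg/mL·hr

AUC = 218 µg/mL·hr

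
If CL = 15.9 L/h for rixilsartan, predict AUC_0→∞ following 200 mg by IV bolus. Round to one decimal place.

AUC_0→∞ = Dose_iv / CL
        = 200 / 15.9 = 12.5786 mg/L·h

AUC = 12.6 mg/L·h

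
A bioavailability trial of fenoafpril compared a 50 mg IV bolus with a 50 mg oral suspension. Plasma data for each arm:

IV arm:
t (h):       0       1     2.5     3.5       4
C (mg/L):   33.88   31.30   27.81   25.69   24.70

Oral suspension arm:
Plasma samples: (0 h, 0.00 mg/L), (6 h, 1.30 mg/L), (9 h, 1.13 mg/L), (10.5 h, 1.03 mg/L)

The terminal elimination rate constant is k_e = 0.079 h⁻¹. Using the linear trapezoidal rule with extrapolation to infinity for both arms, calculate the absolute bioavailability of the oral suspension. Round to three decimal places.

Trapezoidal AUC_0→4 (IV):
  [0→1]: (33.88+31.30)/2 × 1 = 32.59
  [1→2.5]: (31.30+27.81)/2 × 1.5 = 44.3325
  [2.5→3.5]: (27.81+25.69)/2 × 1 = 26.75
  [3.5→4]: (25.69+24.70)/2 × 0.5 = 12.5975
  Sum = 116.27 mg/L·h
IV tail: 24.70/0.079 = 312.658; AUC_iv,0→∞ = 116.27 + 312.658 = 428.928 mg/L·h
Trapezoidal AUC_0→10.5 (oral suspension):
  [0→6]: (0.00+1.30)/2 × 6 = 3.9
  [6→9]: (1.30+1.13)/2 × 3 = 3.645
  [9→10.5]: (1.13+1.03)/2 × 1.5 = 1.62
  Sum = 9.165 mg/L·h
oral suspension tail: 1.03/0.079 = 13.038; AUC_ev,0→∞ = 9.165 + 13.038 = 22.203 mg/L·h
F = (AUC_ev/D_ev)/(AUC_iv/D_iv) = (22.203/50)/(428.928/50) = 0.44406/8.57856 = 0.0518

F = 0.052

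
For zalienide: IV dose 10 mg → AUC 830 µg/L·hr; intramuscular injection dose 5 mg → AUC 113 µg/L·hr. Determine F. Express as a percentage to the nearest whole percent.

F = (AUC_ev / D_ev) / (AUC_iv / D_iv)
  = (113/5) / (830/10)
  = 22.6 / 83 = 0.2723
  = 27.23%

F = 27%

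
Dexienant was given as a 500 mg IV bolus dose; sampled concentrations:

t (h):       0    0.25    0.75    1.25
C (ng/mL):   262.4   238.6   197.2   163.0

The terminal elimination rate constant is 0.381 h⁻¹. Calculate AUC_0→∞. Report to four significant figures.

AUC = 689.4 ng/mL·h

Trapezoidal AUC_0→1.25:
  [0→0.25]: (262.4+238.6)/2 × 0.25 = 62.625
  [0.25→0.75]: (238.6+197.2)/2 × 0.5 = 108.95
  [0.75→1.25]: (197.2+163.0)/2 × 0.5 = 90.05
  Sum = 261.625 ng/mL·h
Extrapolated tail: C_last / k_e = 163.0 / 0.381 = 427.822
AUC_0→∞ = 261.625 + 427.822 = 689.447 ng/mL·h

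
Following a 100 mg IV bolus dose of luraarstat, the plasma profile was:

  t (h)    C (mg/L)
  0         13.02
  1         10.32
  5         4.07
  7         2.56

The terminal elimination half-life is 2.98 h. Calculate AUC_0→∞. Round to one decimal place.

Trapezoidal AUC_0→7:
  [0→1]: (13.02+10.32)/2 × 1 = 11.67
  [1→5]: (10.32+4.07)/2 × 4 = 28.78
  [5→7]: (4.07+2.56)/2 × 2 = 6.63
  Sum = 47.08 mg/L·h
k_e = ln2 / t½ = 0.693147 / 2.98 = 0.2326 h^-1
Extrapolated tail: C_last / k_e = 2.56 / 0.2326 = 11.006
AUC_0→∞ = 47.08 + 11.006 = 58.086 mg/L·h

AUC = 58.1 mg/L·h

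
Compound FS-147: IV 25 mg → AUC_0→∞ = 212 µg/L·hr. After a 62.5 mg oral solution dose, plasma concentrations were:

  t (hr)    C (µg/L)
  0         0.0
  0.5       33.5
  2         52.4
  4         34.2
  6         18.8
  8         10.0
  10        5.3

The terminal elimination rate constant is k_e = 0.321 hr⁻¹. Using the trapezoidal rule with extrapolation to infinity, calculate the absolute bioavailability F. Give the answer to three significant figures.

Trapezoidal AUC_0→10 (oral solution):
  [0→0.5]: (0.0+33.5)/2 × 0.5 = 8.375
  [0.5→2]: (33.5+52.4)/2 × 1.5 = 64.425
  [2→4]: (52.4+34.2)/2 × 2 = 86.6
  [4→6]: (34.2+18.8)/2 × 2 = 53.0
  [6→8]: (18.8+10.0)/2 × 2 = 28.8
  [8→10]: (10.0+5.3)/2 × 2 = 15.3
  Sum = 256.5 µg/L·hr
Tail: C_last/k_e = 5.3/0.321 = 16.511
AUC_0→∞ (oral solution) = 256.5 + 16.511 = 273.011 µg/L·hr
F = (AUC_ev/D_ev)/(AUC_iv/D_iv) = (273.011/62.5)/(212/25) = 4.368176/8.48 = 0.5151

F = 0.515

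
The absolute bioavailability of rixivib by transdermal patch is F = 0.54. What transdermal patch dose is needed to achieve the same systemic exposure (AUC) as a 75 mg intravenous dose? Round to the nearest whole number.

For equal systemic exposure: F × D_ev = D_iv
D_ev = D_iv / F = 75 / 0.54 = 138.889 mg

D_transdermal = 139 mg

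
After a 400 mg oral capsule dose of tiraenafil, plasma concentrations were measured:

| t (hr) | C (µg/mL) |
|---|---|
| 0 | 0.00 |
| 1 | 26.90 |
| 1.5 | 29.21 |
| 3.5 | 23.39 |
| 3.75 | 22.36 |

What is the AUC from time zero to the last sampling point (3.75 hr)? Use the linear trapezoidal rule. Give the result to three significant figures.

AUC = 85.8 µg/mL·hr

Trapezoidal AUC_0→3.75:
  [0→1]: (0.00+26.90)/2 × 1 = 13.45
  [1→1.5]: (26.90+29.21)/2 × 0.5 = 14.0275
  [1.5→3.5]: (29.21+23.39)/2 × 2 = 52.6
  [3.5→3.75]: (23.39+22.36)/2 × 0.25 = 5.71875
  Sum = 85.79625 µg/mL·hr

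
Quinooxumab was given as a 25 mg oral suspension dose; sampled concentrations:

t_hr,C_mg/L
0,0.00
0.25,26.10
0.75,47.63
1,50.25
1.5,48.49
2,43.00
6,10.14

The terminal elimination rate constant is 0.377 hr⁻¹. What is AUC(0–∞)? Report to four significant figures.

Trapezoidal AUC_0→6:
  [0→0.25]: (0.00+26.10)/2 × 0.25 = 3.2625
  [0.25→0.75]: (26.10+47.63)/2 × 0.5 = 18.4325
  [0.75→1]: (47.63+50.25)/2 × 0.25 = 12.235
  [1→1.5]: (50.25+48.49)/2 × 0.5 = 24.685
  [1.5→2]: (48.49+43.00)/2 × 0.5 = 22.8725
  [2→6]: (43.00+10.14)/2 × 4 = 106.28
  Sum = 187.7675 mg/L·hr
Extrapolated tail: C_last / k_e = 10.14 / 0.377 = 26.897
AUC_0→∞ = 187.7675 + 26.897 = 214.6645 mg/L·hr

AUC = 214.7 mg/L·hr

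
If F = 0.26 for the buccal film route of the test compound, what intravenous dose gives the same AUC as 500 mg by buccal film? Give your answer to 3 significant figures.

D_iv = 130 mg

Systemic exposure from an extravascular dose = F × D_ev, so the equivalent IV dose is F × D_ev.
D_iv = F × D_ev = 0.26 × 500 = 130 mg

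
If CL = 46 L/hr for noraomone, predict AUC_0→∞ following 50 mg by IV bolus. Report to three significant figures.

AUC = 1.09 mg/L·hr

AUC_0→∞ = Dose_iv / CL
        = 50 / 46 = 1.08696 mg/L·hr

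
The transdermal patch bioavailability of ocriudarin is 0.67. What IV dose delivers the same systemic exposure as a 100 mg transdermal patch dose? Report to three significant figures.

Systemic exposure from an extravascular dose = F × D_ev, so the equivalent IV dose is F × D_ev.
D_iv = F × D_ev = 0.67 × 100 = 67 mg

D_iv = 67.0 mg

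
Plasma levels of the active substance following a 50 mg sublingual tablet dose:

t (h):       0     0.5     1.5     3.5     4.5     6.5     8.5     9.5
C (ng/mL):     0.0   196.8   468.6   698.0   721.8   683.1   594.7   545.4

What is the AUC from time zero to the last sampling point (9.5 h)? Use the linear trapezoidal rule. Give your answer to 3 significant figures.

AUC = 5510 ng/mL·h

Trapezoidal AUC_0→9.5:
  [0→0.5]: (0.0+196.8)/2 × 0.5 = 49.2
  [0.5→1.5]: (196.8+468.6)/2 × 1 = 332.7
  [1.5→3.5]: (468.6+698.0)/2 × 2 = 1166.6
  [3.5→4.5]: (698.0+721.8)/2 × 1 = 709.9
  [4.5→6.5]: (721.8+683.1)/2 × 2 = 1404.9
  [6.5→8.5]: (683.1+594.7)/2 × 2 = 1277.8
  [8.5→9.5]: (594.7+545.4)/2 × 1 = 570.05
  Sum = 5511.15 ng/mL·h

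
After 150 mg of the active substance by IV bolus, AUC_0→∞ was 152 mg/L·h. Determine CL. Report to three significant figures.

CL = Dose_iv / AUC_0→∞
   = 150 / 152 = 0.986842 L/h

CL = 0.987 L/h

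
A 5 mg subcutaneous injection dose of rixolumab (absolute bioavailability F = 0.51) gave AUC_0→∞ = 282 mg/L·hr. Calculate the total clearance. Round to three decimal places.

CL = F × Dose / AUC_0→∞
   = 0.51 × 5 / 282 = 0.00904255 L/hr

CL = 0.009 L/hr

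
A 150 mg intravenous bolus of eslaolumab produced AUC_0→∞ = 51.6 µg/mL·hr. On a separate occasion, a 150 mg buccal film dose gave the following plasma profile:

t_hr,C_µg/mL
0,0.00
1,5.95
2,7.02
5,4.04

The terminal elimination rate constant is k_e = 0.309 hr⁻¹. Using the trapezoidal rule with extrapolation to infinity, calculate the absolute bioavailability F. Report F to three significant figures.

F = 0.758

Trapezoidal AUC_0→5 (buccal film):
  [0→1]: (0.00+5.95)/2 × 1 = 2.975
  [1→2]: (5.95+7.02)/2 × 1 = 6.485
  [2→5]: (7.02+4.04)/2 × 3 = 16.59
  Sum = 26.05 µg/mL·hr
Tail: C_last/k_e = 4.04/0.309 = 13.074
AUC_0→∞ (buccal film) = 26.05 + 13.074 = 39.124 µg/mL·hr
F = (AUC_ev/D_ev)/(AUC_iv/D_iv) = (39.124/150)/(51.6/150) = 0.260827/0.344 = 0.7582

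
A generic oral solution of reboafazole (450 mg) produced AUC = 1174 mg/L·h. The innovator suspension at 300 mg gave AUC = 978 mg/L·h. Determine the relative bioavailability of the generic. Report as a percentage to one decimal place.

F_rel = (AUC_test/D_test) / (AUC_ref/D_ref)
      = (1174/450) / (978/300)
      = 2.60889 / 3.26 = 0.8003 = 80.03%

F_rel = 80.0%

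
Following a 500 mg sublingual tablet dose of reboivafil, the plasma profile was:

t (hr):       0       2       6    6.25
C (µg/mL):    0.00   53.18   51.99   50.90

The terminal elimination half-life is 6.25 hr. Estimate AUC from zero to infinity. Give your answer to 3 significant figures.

AUC = 735 µg/mL·hr

Trapezoidal AUC_0→6.25:
  [0→2]: (0.00+53.18)/2 × 2 = 53.18
  [2→6]: (53.18+51.99)/2 × 4 = 210.34
  [6→6.25]: (51.99+50.90)/2 × 0.25 = 12.86125
  Sum = 276.38125 µg/mL·hr
k_e = ln2 / t½ = 0.693147 / 6.25 = 0.1109 hr^-1
Extrapolated tail: C_last / k_e = 50.90 / 0.1109 = 458.972
AUC_0→∞ = 276.38125 + 458.972 = 735.35325 µg/mL·hr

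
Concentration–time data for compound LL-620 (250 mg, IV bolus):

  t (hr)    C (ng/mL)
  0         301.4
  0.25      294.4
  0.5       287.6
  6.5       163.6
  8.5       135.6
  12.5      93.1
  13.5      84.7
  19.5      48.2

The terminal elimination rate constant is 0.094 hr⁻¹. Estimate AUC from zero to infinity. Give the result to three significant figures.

Trapezoidal AUC_0→19.5:
  [0→0.25]: (301.4+294.4)/2 × 0.25 = 74.475
  [0.25→0.5]: (294.4+287.6)/2 × 0.25 = 72.75
  [0.5→6.5]: (287.6+163.6)/2 × 6 = 1353.6
  [6.5→8.5]: (163.6+135.6)/2 × 2 = 299.2
  [8.5→12.5]: (135.6+93.1)/2 × 4 = 457.4
  [12.5→13.5]: (93.1+84.7)/2 × 1 = 88.9
  [13.5→19.5]: (84.7+48.2)/2 × 6 = 398.7
  Sum = 2745.025 ng/mL·hr
Extrapolated tail: C_last / k_e = 48.2 / 0.094 = 512.766
AUC_0→∞ = 2745.025 + 512.766 = 3257.791 ng/mL·hr

AUC = 3260 ng/mL·hr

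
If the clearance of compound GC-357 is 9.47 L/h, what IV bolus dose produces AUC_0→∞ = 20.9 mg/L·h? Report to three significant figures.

Dose_iv = CL × AUC_0→∞
     = 9.47 × 20.9 = 197.923 mg

Dose = 198 mg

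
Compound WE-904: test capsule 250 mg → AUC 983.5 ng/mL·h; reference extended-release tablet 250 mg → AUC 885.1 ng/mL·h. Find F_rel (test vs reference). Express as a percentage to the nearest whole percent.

F_rel = 111%

F_rel = (AUC_test/D_test) / (AUC_ref/D_ref)
      = (983.5/250) / (885.1/250)
      = 3.934 / 3.5404 = 1.1112 = 111.12%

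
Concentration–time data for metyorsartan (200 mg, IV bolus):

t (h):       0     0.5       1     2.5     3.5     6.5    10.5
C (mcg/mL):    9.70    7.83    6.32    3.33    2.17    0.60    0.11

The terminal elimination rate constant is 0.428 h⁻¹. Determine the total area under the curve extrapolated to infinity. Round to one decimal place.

Trapezoidal AUC_0→10.5:
  [0→0.5]: (9.70+7.83)/2 × 0.5 = 4.3825
  [0.5→1]: (7.83+6.32)/2 × 0.5 = 3.5375
  [1→2.5]: (6.32+3.33)/2 × 1.5 = 7.2375
  [2.5→3.5]: (3.33+2.17)/2 × 1 = 2.75
  [3.5→6.5]: (2.17+0.60)/2 × 3 = 4.155
  [6.5→10.5]: (0.60+0.11)/2 × 4 = 1.42
  Sum = 23.4825 mcg/mL·h
Extrapolated tail: C_last / k_e = 0.11 / 0.428 = 0.257
AUC_0→∞ = 23.4825 + 0.257 = 23.7395 mcg/mL·h

AUC = 23.7 mcg/mL·h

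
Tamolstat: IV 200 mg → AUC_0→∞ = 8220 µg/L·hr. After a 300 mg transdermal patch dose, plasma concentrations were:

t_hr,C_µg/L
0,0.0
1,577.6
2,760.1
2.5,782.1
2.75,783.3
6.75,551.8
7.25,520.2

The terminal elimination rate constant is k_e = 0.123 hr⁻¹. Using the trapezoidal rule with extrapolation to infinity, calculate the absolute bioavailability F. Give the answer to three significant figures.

Trapezoidal AUC_0→7.25 (transdermal patch):
  [0→1]: (0.0+577.6)/2 × 1 = 288.8
  [1→2]: (577.6+760.1)/2 × 1 = 668.85
  [2→2.5]: (760.1+782.1)/2 × 0.5 = 385.55
  [2.5→2.75]: (782.1+783.3)/2 × 0.25 = 195.675
  [2.75→6.75]: (783.3+551.8)/2 × 4 = 2670.2
  [6.75→7.25]: (551.8+520.2)/2 × 0.5 = 268.0
  Sum = 4477.075 µg/L·hr
Tail: C_last/k_e = 520.2/0.123 = 4229.268
AUC_0→∞ (transdermal patch) = 4477.075 + 4229.268 = 8706.343 µg/L·hr
F = (AUC_ev/D_ev)/(AUC_iv/D_iv) = (8706.343/300)/(8220/200) = 29.0211/41.1 = 0.7061

F = 0.706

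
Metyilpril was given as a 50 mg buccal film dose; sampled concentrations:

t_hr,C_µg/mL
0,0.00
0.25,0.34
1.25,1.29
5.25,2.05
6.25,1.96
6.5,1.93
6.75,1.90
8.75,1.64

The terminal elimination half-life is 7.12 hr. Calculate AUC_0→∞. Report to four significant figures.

AUC = 30.89 µg/mL·hr

Trapezoidal AUC_0→8.75:
  [0→0.25]: (0.00+0.34)/2 × 0.25 = 0.0425
  [0.25→1.25]: (0.34+1.29)/2 × 1 = 0.815
  [1.25→5.25]: (1.29+2.05)/2 × 4 = 6.68
  [5.25→6.25]: (2.05+1.96)/2 × 1 = 2.005
  [6.25→6.5]: (1.96+1.93)/2 × 0.25 = 0.48625
  [6.5→6.75]: (1.93+1.90)/2 × 0.25 = 0.47875
  [6.75→8.75]: (1.90+1.64)/2 × 2 = 3.54
  Sum = 14.0475 µg/mL·hr
k_e = ln2 / t½ = 0.693147 / 7.12 = 0.0974 hr^-1
Extrapolated tail: C_last / k_e = 1.64 / 0.0974 = 16.838
AUC_0→∞ = 14.0475 + 16.838 = 30.8855 µg/mL·hr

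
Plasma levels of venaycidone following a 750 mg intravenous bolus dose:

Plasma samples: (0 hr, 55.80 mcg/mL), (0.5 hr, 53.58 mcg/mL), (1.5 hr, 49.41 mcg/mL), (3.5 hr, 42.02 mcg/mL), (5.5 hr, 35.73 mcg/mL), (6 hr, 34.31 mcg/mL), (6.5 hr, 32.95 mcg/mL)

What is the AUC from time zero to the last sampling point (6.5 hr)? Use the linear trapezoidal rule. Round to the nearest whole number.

AUC = 282 mcg/mL·hr

Trapezoidal AUC_0→6.5:
  [0→0.5]: (55.80+53.58)/2 × 0.5 = 27.345
  [0.5→1.5]: (53.58+49.41)/2 × 1 = 51.495
  [1.5→3.5]: (49.41+42.02)/2 × 2 = 91.43
  [3.5→5.5]: (42.02+35.73)/2 × 2 = 77.75
  [5.5→6]: (35.73+34.31)/2 × 0.5 = 17.51
  [6→6.5]: (34.31+32.95)/2 × 0.5 = 16.815
  Sum = 282.345 mcg/mL·hr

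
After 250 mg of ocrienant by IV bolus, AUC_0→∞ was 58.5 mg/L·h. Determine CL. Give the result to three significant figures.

CL = 4.27 L/h

CL = Dose_iv / AUC_0→∞
   = 250 / 58.5 = 4.2735 L/h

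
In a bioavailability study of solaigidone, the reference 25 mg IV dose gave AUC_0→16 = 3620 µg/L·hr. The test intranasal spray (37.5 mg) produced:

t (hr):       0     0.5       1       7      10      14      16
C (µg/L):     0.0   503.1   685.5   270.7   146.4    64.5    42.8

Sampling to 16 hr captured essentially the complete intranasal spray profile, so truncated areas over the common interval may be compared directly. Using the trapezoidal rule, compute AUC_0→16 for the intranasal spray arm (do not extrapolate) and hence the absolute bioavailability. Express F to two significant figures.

Trapezoidal AUC_0→16 (intranasal spray):
  [0→0.5]: (0.0+503.1)/2 × 0.5 = 125.775
  [0.5→1]: (503.1+685.5)/2 × 0.5 = 297.15
  [1→7]: (685.5+270.7)/2 × 6 = 2868.6
  [7→10]: (270.7+146.4)/2 × 3 = 625.65
  [10→14]: (146.4+64.5)/2 × 4 = 421.8
  [14→16]: (64.5+42.8)/2 × 2 = 107.3
  Sum = 4446.275 µg/L·hr
F = (AUC_ev/D_ev)/(AUC_iv/D_iv) = (4446.275/37.5)/(3620/25) = 118.567/144.8 = 0.8188

F = 0.82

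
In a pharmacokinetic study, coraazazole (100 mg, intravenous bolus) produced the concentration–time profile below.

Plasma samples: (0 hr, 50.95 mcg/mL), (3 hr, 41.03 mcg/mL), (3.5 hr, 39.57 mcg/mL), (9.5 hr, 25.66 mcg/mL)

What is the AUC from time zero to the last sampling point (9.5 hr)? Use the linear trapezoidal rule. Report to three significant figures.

AUC = 354 mcg/mL·hr

Trapezoidal AUC_0→9.5:
  [0→3]: (50.95+41.03)/2 × 3 = 137.97
  [3→3.5]: (41.03+39.57)/2 × 0.5 = 20.15
  [3.5→9.5]: (39.57+25.66)/2 × 6 = 195.69
  Sum = 353.81 mcg/mL·hr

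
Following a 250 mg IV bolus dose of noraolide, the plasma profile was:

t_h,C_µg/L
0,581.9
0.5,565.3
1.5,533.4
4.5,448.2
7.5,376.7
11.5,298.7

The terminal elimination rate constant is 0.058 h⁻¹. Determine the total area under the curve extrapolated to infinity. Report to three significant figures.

Trapezoidal AUC_0→11.5:
  [0→0.5]: (581.9+565.3)/2 × 0.5 = 286.8
  [0.5→1.5]: (565.3+533.4)/2 × 1 = 549.35
  [1.5→4.5]: (533.4+448.2)/2 × 3 = 1472.4
  [4.5→7.5]: (448.2+376.7)/2 × 3 = 1237.35
  [7.5→11.5]: (376.7+298.7)/2 × 4 = 1350.8
  Sum = 4896.7 µg/L·h
Extrapolated tail: C_last / k_e = 298.7 / 0.058 = 5150.000
AUC_0→∞ = 4896.7 + 5150.000 = 10046.7 µg/L·h

AUC = 10000 µg/L·h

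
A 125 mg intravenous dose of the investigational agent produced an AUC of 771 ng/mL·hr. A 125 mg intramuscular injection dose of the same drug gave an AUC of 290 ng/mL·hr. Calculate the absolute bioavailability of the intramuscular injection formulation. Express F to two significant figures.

F = 0.38

F = (AUC_ev / D_ev) / (AUC_iv / D_iv)
  = (290/125) / (771/125)
  = 2.32 / 6.168 = 0.3761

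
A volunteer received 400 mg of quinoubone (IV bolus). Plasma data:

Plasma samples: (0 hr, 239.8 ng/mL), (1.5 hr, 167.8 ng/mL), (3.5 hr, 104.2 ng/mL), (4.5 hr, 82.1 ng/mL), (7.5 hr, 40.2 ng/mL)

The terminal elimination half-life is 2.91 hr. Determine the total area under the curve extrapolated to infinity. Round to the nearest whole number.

AUC = 1023 ng/mL·hr

Trapezoidal AUC_0→7.5:
  [0→1.5]: (239.8+167.8)/2 × 1.5 = 305.7
  [1.5→3.5]: (167.8+104.2)/2 × 2 = 272.0
  [3.5→4.5]: (104.2+82.1)/2 × 1 = 93.15
  [4.5→7.5]: (82.1+40.2)/2 × 3 = 183.45
  Sum = 854.3 ng/mL·hr
k_e = ln2 / t½ = 0.693147 / 2.91 = 0.2382 hr^-1
Extrapolated tail: C_last / k_e = 40.2 / 0.2382 = 168.766
AUC_0→∞ = 854.3 + 168.766 = 1023.066 ng/mL·hr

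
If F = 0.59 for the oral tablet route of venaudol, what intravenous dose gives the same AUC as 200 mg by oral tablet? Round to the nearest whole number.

D_iv = 118 mg

Systemic exposure from an extravascular dose = F × D_ev, so the equivalent IV dose is F × D_ev.
D_iv = F × D_ev = 0.59 × 200 = 118 mg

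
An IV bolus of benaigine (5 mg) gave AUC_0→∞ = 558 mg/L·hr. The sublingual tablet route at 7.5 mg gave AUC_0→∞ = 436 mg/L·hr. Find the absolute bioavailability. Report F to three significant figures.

F = 0.521

F = (AUC_ev / D_ev) / (AUC_iv / D_iv)
  = (436/7.5) / (558/5)
  = 58.1333 / 111.6 = 0.5209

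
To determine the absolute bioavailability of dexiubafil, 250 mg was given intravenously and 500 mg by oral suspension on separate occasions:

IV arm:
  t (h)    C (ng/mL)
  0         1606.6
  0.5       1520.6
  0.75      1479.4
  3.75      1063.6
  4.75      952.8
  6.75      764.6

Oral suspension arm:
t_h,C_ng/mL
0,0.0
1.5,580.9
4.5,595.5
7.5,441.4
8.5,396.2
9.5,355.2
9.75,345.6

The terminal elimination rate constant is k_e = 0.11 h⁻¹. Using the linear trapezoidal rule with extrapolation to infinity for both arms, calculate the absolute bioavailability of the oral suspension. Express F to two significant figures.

Trapezoidal AUC_0→6.75 (IV):
  [0→0.5]: (1606.6+1520.6)/2 × 0.5 = 781.8
  [0.5→0.75]: (1520.6+1479.4)/2 × 0.25 = 375.0
  [0.75→3.75]: (1479.4+1063.6)/2 × 3 = 3814.5
  [3.75→4.75]: (1063.6+952.8)/2 × 1 = 1008.2
  [4.75→6.75]: (952.8+764.6)/2 × 2 = 1717.4
  Sum = 7696.9 ng/mL·h
IV tail: 764.6/0.11 = 6950.909; AUC_iv,0→∞ = 7696.9 + 6950.909 = 14647.809 ng/mL·h
Trapezoidal AUC_0→9.75 (oral suspension):
  [0→1.5]: (0.0+580.9)/2 × 1.5 = 435.675
  [1.5→4.5]: (580.9+595.5)/2 × 3 = 1764.6
  [4.5→7.5]: (595.5+441.4)/2 × 3 = 1555.35
  [7.5→8.5]: (441.4+396.2)/2 × 1 = 418.8
  [8.5→9.5]: (396.2+355.2)/2 × 1 = 375.7
  [9.5→9.75]: (355.2+345.6)/2 × 0.25 = 87.6
  Sum = 4637.725 ng/mL·h
oral suspension tail: 345.6/0.11 = 3141.818; AUC_ev,0→∞ = 4637.725 + 3141.818 = 7779.543 ng/mL·h
F = (AUC_ev/D_ev)/(AUC_iv/D_iv) = (7779.543/500)/(14647.809/250) = 15.559086/58.591236 = 0.2656

F = 0.27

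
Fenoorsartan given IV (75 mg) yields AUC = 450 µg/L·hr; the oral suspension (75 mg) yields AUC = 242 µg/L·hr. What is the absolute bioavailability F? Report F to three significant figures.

F = (AUC_ev / D_ev) / (AUC_iv / D_iv)
  = (242/75) / (450/75)
  = 3.22667 / 6 = 0.5378

F = 0.538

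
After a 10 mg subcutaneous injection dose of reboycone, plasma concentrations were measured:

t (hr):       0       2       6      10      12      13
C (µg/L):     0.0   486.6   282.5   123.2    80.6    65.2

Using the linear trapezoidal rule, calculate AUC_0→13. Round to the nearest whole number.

AUC = 3113 µg/L·hr

Trapezoidal AUC_0→13:
  [0→2]: (0.0+486.6)/2 × 2 = 486.6
  [2→6]: (486.6+282.5)/2 × 4 = 1538.2
  [6→10]: (282.5+123.2)/2 × 4 = 811.4
  [10→12]: (123.2+80.6)/2 × 2 = 203.8
  [12→13]: (80.6+65.2)/2 × 1 = 72.9
  Sum = 3112.9 µg/L·hr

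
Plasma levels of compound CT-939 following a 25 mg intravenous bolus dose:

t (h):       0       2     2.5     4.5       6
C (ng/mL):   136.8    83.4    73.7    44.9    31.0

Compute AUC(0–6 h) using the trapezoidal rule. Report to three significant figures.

AUC = 435 ng/mL·h

Trapezoidal AUC_0→6:
  [0→2]: (136.8+83.4)/2 × 2 = 220.2
  [2→2.5]: (83.4+73.7)/2 × 0.5 = 39.275
  [2.5→4.5]: (73.7+44.9)/2 × 2 = 118.6
  [4.5→6]: (44.9+31.0)/2 × 1.5 = 56.925
  Sum = 435.0 ng/mL·h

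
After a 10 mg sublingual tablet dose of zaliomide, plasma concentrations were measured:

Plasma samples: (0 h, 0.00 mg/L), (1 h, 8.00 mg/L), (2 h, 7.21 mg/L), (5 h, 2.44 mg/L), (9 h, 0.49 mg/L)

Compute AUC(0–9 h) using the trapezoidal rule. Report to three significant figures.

Trapezoidal AUC_0→9:
  [0→1]: (0.00+8.00)/2 × 1 = 4.0
  [1→2]: (8.00+7.21)/2 × 1 = 7.605
  [2→5]: (7.21+2.44)/2 × 3 = 14.475
  [5→9]: (2.44+0.49)/2 × 4 = 5.86
  Sum = 31.94 mg/L·h

AUC = 31.9 mg/L·h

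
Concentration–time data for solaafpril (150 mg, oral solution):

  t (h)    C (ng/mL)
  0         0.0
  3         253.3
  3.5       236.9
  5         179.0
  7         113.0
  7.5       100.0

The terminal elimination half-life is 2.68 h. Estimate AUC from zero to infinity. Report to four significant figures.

Trapezoidal AUC_0→7.5:
  [0→3]: (0.0+253.3)/2 × 3 = 379.95
  [3→3.5]: (253.3+236.9)/2 × 0.5 = 122.55
  [3.5→5]: (236.9+179.0)/2 × 1.5 = 311.925
  [5→7]: (179.0+113.0)/2 × 2 = 292.0
  [7→7.5]: (113.0+100.0)/2 × 0.5 = 53.25
  Sum = 1159.675 ng/mL·h
k_e = ln2 / t½ = 0.693147 / 2.68 = 0.2586 h^-1
Extrapolated tail: C_last / k_e = 100.0 / 0.2586 = 386.698
AUC_0→∞ = 1159.675 + 386.698 = 1546.373 ng/mL·h

AUC = 1546 ng/mL·h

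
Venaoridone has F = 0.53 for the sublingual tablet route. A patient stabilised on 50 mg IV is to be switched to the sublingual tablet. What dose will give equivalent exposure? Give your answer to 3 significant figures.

For equal systemic exposure: F × D_ev = D_iv
D_ev = D_iv / F = 50 / 0.53 = 94.3396 mg

D_sublingual = 94.3 mg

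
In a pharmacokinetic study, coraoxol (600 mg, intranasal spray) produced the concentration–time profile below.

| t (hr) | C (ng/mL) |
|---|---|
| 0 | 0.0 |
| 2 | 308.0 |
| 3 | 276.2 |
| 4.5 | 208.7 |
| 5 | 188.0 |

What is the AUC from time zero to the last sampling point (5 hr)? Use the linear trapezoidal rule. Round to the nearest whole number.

Trapezoidal AUC_0→5:
  [0→2]: (0.0+308.0)/2 × 2 = 308.0
  [2→3]: (308.0+276.2)/2 × 1 = 292.1
  [3→4.5]: (276.2+208.7)/2 × 1.5 = 363.675
  [4.5→5]: (208.7+188.0)/2 × 0.5 = 99.175
  Sum = 1062.95 ng/mL·hr

AUC = 1063 ng/mL·hr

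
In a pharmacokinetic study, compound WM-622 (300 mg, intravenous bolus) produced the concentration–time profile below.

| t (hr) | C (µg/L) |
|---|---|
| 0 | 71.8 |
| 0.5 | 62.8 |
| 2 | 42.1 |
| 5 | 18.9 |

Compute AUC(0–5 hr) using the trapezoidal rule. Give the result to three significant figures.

AUC = 204 µg/L·hr

Trapezoidal AUC_0→5:
  [0→0.5]: (71.8+62.8)/2 × 0.5 = 33.65
  [0.5→2]: (62.8+42.1)/2 × 1.5 = 78.675
  [2→5]: (42.1+18.9)/2 × 3 = 91.5
  Sum = 203.825 µg/L·hr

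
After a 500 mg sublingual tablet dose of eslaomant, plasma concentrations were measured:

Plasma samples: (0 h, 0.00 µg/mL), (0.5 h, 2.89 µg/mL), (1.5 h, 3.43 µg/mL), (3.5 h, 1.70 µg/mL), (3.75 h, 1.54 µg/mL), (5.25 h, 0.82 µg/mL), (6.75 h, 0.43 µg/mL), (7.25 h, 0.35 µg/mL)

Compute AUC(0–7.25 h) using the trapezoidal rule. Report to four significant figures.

AUC = 12.32 µg/mL·h

Trapezoidal AUC_0→7.25:
  [0→0.5]: (0.00+2.89)/2 × 0.5 = 0.7225
  [0.5→1.5]: (2.89+3.43)/2 × 1 = 3.16
  [1.5→3.5]: (3.43+1.70)/2 × 2 = 5.13
  [3.5→3.75]: (1.70+1.54)/2 × 0.25 = 0.405
  [3.75→5.25]: (1.54+0.82)/2 × 1.5 = 1.77
  [5.25→6.75]: (0.82+0.43)/2 × 1.5 = 0.9375
  [6.75→7.25]: (0.43+0.35)/2 × 0.5 = 0.195
  Sum = 12.32 µg/mL·h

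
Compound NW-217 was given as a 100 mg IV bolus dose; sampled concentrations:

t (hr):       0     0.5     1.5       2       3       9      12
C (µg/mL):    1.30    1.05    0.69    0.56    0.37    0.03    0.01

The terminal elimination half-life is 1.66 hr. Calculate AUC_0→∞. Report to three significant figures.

Trapezoidal AUC_0→12:
  [0→0.5]: (1.30+1.05)/2 × 0.5 = 0.5875
  [0.5→1.5]: (1.05+0.69)/2 × 1 = 0.87
  [1.5→2]: (0.69+0.56)/2 × 0.5 = 0.3125
  [2→3]: (0.56+0.37)/2 × 1 = 0.465
  [3→9]: (0.37+0.03)/2 × 6 = 1.2
  [9→12]: (0.03+0.01)/2 × 3 = 0.06
  Sum = 3.495 µg/mL·hr
k_e = ln2 / t½ = 0.693147 / 1.66 = 0.4176 hr^-1
Extrapolated tail: C_last / k_e = 0.01 / 0.4176 = 0.024
AUC_0→∞ = 3.495 + 0.024 = 3.519 µg/mL·hr

AUC = 3.52 µg/mL·hr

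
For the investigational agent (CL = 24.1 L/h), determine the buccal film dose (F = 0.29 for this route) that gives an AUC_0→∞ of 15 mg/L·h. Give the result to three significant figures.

Dose = 1250 mg

Dose = CL × AUC_0→∞ / F
     = 24.1 × 15 / 0.29 = 1246.55 mg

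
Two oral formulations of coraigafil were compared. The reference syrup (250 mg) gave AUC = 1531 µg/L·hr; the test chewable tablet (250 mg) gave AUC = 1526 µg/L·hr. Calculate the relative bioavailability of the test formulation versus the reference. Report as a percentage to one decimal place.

F_rel = (AUC_test/D_test) / (AUC_ref/D_ref)
      = (1526/250) / (1531/250)
      = 6.104 / 6.124 = 0.9967 = 99.67%

F_rel = 99.7%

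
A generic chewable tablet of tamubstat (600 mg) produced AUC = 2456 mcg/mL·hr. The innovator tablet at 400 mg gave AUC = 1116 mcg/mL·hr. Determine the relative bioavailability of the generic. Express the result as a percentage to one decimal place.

F_rel = (AUC_test/D_test) / (AUC_ref/D_ref)
      = (2456/600) / (1116/400)
      = 4.09333 / 2.79 = 1.4671 = 146.71%

F_rel = 146.7%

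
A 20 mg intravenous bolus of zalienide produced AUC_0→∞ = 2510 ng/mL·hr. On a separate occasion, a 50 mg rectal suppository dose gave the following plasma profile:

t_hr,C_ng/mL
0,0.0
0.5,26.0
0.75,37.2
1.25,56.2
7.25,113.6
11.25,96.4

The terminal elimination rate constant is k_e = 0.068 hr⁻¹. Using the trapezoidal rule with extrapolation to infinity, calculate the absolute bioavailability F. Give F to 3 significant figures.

Trapezoidal AUC_0→11.25 (rectal suppository):
  [0→0.5]: (0.0+26.0)/2 × 0.5 = 6.5
  [0.5→0.75]: (26.0+37.2)/2 × 0.25 = 7.9
  [0.75→1.25]: (37.2+56.2)/2 × 0.5 = 23.35
  [1.25→7.25]: (56.2+113.6)/2 × 6 = 509.4
  [7.25→11.25]: (113.6+96.4)/2 × 4 = 420.0
  Sum = 967.15 ng/mL·hr
Tail: C_last/k_e = 96.4/0.068 = 1417.647
AUC_0→∞ (rectal suppository) = 967.15 + 1417.647 = 2384.797 ng/mL·hr
F = (AUC_ev/D_ev)/(AUC_iv/D_iv) = (2384.797/50)/(2510/20) = 47.69594/125.5 = 0.3800

F = 0.380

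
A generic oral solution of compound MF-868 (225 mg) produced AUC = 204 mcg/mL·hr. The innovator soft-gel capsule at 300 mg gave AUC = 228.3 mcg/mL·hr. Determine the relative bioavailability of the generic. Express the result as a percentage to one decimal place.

F_rel = 119.1%

F_rel = (AUC_test/D_test) / (AUC_ref/D_ref)
      = (204/225) / (228.3/300)
      = 0.906667 / 0.761 = 1.1914 = 119.14%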